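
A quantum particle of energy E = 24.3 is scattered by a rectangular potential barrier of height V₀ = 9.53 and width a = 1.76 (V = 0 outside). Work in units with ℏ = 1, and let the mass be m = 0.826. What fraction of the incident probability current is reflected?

R = 0.0274

Above the barrier the interior wavenumber is k₂ = √(2m(E − V₀))/ℏ = 4.940, giving phase k₂a = 8.694.
Matching at both interfaces gives T⁻¹ = 1 + V₀² sin²(k₂a) / [4E(E − V₀)] = 1.028, hence T = 0.973.
R = 1 − T = 0.0274.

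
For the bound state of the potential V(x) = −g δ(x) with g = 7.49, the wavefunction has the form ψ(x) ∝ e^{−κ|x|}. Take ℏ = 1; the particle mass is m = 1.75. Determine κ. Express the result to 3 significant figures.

Integrate −(ℏ²/2m)ψ'' − gδ(x)ψ = Eψ from −ε to +ε: the ψ'' term gives ψ'(0⁺) − ψ'(0⁻) and the δ term gives −(2mg/ℏ²)ψ(0).
With ψ ∝ e^{−κ|x|} this yields −2κ = −2mg/ℏ², so κ = mg/ℏ² = 13.11.

κ = 13.1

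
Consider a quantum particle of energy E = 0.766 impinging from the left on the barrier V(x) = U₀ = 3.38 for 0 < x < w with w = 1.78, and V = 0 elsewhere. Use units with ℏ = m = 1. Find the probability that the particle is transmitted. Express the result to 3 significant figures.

T = 0.000818

Since E < U₀ the interior solution is evanescent with decay constant κ = √(2m(U₀ − E))/ℏ = 2.286.
κw = 4.070, sinh(κw) = 29.27.
Matching ψ, ψ′ at both faces gives T = [1 + U₀² sinh²(κw) / (4E(U₀ − E))]⁻¹ = 1/1223 = 0.000818.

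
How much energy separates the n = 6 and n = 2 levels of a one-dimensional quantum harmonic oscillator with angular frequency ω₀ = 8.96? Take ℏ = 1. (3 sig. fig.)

ΔE = 35.8

E_n = ℏω₀(n + ½), so ΔE = (6 − 2) ℏω₀ = 4 × 8.96 = 35.84.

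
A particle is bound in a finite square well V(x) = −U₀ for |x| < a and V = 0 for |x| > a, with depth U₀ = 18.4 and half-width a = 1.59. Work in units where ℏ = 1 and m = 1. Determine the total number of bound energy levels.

N = 7

The dimensionless depth is z₀ = a√(2mU₀)/ℏ = 1.59 × √(36.80) = 9.645.
The even/odd transcendental equations gain one root per π/2 in z₀, giving N = 1 + ⌊2z₀/π⌋ = 1 + ⌊6.140⌋ = 7.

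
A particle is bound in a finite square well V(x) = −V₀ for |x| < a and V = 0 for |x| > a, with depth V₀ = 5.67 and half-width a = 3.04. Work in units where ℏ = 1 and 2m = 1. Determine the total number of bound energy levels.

Define the well-strength parameter z₀ = (a/ℏ)√(2mV₀) = 3.04 × √(2·0.5·5.67) = 7.239.
A new bound state (alternating even/odd) appears each time z₀ passes a multiple of π/2, so N = ⌊2z₀/π⌋ + 1 = ⌊4.608⌋ + 1 = 5.

N = 5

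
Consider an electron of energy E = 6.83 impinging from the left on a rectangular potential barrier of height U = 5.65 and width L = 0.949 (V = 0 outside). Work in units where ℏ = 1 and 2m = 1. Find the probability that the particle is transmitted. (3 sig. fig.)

T = 0.579

E > U: inside the barrier k₂ = √(2m(E − U))/ℏ = 1.086, k₂L = 1.031.
T = [1 + U² sin²(k₂L) / (4E(E − U))]⁻¹ = 1/1.729 = 0.579.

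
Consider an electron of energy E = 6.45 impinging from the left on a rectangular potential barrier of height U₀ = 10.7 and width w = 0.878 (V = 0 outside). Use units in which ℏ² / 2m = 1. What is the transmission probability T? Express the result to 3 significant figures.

T = 0.0977

E < U₀: inside the barrier ψ ∝ e^{±κx} with κ = √(2m(U₀ − E))/ℏ = 2.062.
κw = 1.810, sinh(κw) = 2.974.
The exact tunnelling result is T⁻¹ = 1 + U₀² sinh²(κw) / [4E(U₀ − E)] = 10.23, so T = 0.0977.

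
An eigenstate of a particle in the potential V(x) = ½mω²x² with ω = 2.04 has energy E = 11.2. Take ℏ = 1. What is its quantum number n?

n = 5

E_n = ℏω(n + ½) ⇒ n = E/(ℏω) − ½ = 11.2/2.04 − 0.5 = 4.990 → n = 5.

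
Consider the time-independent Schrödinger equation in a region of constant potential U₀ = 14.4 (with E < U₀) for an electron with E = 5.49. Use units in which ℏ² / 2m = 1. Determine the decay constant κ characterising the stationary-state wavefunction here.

Since E < U₀ the TISE in this region is ψ'' = κ²ψ with κ = √(2m(U₀ − E))/ℏ.
κ = √(2 × 0.5 × 8.91) = 2.985.

κ = 2.98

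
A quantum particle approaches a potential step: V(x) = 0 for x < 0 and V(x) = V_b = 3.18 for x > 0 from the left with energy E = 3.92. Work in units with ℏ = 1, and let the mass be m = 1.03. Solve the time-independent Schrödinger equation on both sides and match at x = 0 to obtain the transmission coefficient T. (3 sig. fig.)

T = 0.845

On each side the TISE gives plane waves with k = √(2m(E − V))/ℏ: k₁ = √(2·1.03·3.92) = 2.842, k₂ = √(2·1.03·0.74) = 1.235.
Continuity of ψ and ψ′ at the step yields the reflection amplitude r = (k₁ − k₂)/(k₁ + k₂) = 0.3942; thus R = |r|² = 0.1554, T = 0.8446.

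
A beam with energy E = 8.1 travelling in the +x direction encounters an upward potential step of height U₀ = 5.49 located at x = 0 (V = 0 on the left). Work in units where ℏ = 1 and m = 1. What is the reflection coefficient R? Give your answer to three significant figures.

The wavenumbers are k₁ = √(2mE)/ℏ = 4.025 on the left and k₂ = √(2m(E − U₀))/ℏ = 2.285 on the right.
Continuity of ψ and ψ′ at the step yields the reflection amplitude r = (k₁ − k₂)/(k₁ + k₂) = 0.2758; thus R = |r|² = 0.07606, T = 0.9239.

R = 0.0761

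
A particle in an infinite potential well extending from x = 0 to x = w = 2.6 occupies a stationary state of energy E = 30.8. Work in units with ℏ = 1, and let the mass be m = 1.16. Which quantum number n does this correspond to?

n = 7

From E_n = n²π²ℏ²/(2mw²) invert to n = √(2mw²E)/(πℏ).
n = (2.6/π) × √(2 × 1.16 × 30.8) = 6.996 → n = 7.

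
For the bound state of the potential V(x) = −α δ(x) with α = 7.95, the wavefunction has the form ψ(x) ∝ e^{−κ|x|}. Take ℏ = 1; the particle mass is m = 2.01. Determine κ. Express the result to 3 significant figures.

Integrating the TISE across x = 0 gives the cusp condition ψ'(0⁺) − ψ'(0⁻) = −(2mα/ℏ²)ψ(0).
With ψ ∝ e^{−κ|x|} this yields −2κ = −2mα/ℏ², so κ = mα/ℏ² = 15.98.

κ = 16.0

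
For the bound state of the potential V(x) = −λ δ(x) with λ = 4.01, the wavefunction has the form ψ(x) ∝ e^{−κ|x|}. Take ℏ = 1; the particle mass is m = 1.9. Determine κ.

κ = 7.62

Integrating the TISE across x = 0 gives the cusp condition ψ'(0⁺) − ψ'(0⁻) = −(2mλ/ℏ²)ψ(0).
With ψ ∝ e^{−κ|x|} this yields −2κ = −2mλ/ℏ², so κ = mλ/ℏ² = 7.619.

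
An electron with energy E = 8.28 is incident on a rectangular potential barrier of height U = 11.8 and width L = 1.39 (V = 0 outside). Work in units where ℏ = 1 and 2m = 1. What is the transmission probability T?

T = 0.0181

E < U: inside the barrier ψ ∝ e^{±κx} with κ = √(2m(U − E))/ℏ = 1.876.
κL = 2.608, sinh(κL) = 6.748.
Matching ψ, ψ′ at both faces gives T = [1 + U² sinh²(κL) / (4E(U − E))]⁻¹ = 1/55.39 = 0.0181.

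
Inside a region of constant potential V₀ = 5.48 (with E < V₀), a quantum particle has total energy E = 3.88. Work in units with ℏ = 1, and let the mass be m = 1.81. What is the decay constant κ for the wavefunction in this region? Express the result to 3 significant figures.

κ = 2.41

Since E < V₀ the TISE in this region is ψ'' = κ²ψ with κ = √(2m(V₀ − E))/ℏ.
κ = √(2 × 1.81 × 1.6) = 2.407.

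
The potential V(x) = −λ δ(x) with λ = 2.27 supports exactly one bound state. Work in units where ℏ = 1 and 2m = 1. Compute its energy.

E = -1.29

For x ≠ 0 the bound state is ψ ∝ e^{−κ|x|}; integrating the TISE across the delta gives the cusp condition 2κ = 2mλ/ℏ², so κ = 1.135.
Then E = −ℏ²κ²/(2m) = −mλ²/(2ℏ²) = -1.288.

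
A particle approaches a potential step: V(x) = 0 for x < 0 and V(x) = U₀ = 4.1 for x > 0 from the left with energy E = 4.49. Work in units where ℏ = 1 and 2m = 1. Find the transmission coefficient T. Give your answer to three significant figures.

On each side the TISE gives plane waves with k = √(2m(E − V))/ℏ: k₁ = √(2·½·4.49) = 2.119, k₂ = √(2·½·0.39) = 0.6245.
Continuity of ψ and ψ′ at the step yields the reflection amplitude r = (k₁ − k₂)/(k₁ + k₂) = 0.5447; thus R = |r|² = 0.2967, T = 0.7033.

T = 0.703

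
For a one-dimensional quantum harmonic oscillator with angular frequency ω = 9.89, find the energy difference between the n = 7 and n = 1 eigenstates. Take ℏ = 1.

ΔE = 59.3

E_n = ℏω(n + ½), so ΔE = (7 − 1) ℏω = 6 × 9.89 = 59.34.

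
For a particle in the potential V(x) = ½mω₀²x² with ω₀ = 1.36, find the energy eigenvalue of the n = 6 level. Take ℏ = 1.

E = 8.84

The oscillator eigenvalues are E_n = ℏω₀(n + ½), so E_6 = 1.36 × 6.5 = 8.840.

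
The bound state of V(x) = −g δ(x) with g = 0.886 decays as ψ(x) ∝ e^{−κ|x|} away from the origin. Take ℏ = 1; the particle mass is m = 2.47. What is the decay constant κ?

κ = 2.19

Integrating the TISE across x = 0 gives the cusp condition ψ'(0⁺) − ψ'(0⁻) = −(2mg/ℏ²)ψ(0).
With ψ ∝ e^{−κ|x|} this yields −2κ = −2mg/ℏ², so κ = mg/ℏ² = 2.188.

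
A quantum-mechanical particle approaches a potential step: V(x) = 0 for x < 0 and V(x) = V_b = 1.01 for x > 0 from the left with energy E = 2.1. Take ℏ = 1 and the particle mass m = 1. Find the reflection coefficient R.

The wavenumbers are k₁ = √(2mE)/ℏ = 2.049 on the left and k₂ = √(2m(E − V_b))/ℏ = 1.476 on the right.
Matching ψ and ψ′ at x = 0 gives r = (k₁ − k₂)/(k₁ + k₂), so R = r² = 0.02640 and T = 1 − R = 0.9736.

R = 0.0264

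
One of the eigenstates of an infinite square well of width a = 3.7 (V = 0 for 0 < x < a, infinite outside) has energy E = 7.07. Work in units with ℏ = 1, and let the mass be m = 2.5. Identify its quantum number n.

For an infinite well E_n = n²π²ℏ²/(2ma²), so n = (a/πℏ)√(2mE).
n = (3.7/π) × √(2 × 2.5 × 7.07) = 7.002 → n = 7.

n = 7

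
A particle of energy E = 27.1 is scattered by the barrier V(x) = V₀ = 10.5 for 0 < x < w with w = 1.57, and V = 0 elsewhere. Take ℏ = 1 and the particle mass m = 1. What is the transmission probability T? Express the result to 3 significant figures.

T = 0.992

Above the barrier the interior wavenumber is k₂ = √(2m(E − V₀))/ℏ = 5.762, giving phase k₂w = 9.046.
Matching at both interfaces gives T⁻¹ = 1 + V₀² sin²(k₂w) / [4E(E − V₀)] = 1.008, hence T = 0.992.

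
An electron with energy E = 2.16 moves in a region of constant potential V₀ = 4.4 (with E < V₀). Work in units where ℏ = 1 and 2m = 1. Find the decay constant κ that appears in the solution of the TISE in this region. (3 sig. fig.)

Since E < V₀ the TISE in this region is ψ'' = κ²ψ with κ = √(2m(V₀ − E))/ℏ.
κ = √(2 × 0.5 × 2.24) = 1.497.

κ = 1.50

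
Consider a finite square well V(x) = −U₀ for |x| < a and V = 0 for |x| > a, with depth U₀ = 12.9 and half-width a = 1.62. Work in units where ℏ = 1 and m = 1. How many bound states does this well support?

N = 6

Define the well-strength parameter z₀ = (a/ℏ)√(2mU₀) = 1.62 × √(2·1·12.9) = 8.229.
The even/odd transcendental equations gain one root per π/2 in z₀, giving N = 1 + ⌊2z₀/π⌋ = 1 + ⌊5.238⌋ = 6.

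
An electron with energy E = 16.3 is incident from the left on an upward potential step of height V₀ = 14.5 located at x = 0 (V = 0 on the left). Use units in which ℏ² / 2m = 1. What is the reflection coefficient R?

R = 0.251

The wavenumbers are k₁ = √(2mE)/ℏ = 4.037 on the left and k₂ = √(2m(E − V₀))/ℏ = 1.342 on the right.
Continuity of ψ and ψ′ at the step yields the reflection amplitude r = (k₁ − k₂)/(k₁ + k₂) = 0.5012; thus R = |r|² = 0.2512, T = 0.7488.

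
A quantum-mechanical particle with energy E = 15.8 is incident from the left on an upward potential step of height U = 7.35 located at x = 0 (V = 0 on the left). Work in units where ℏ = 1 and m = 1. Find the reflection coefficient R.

On each side the TISE gives plane waves with k = √(2m(E − V))/ℏ: k₁ = √(2·1·15.8) = 5.621, k₂ = √(2·1·8.45) = 4.111.
Continuity of ψ and ψ′ at the step yields the reflection amplitude r = (k₁ − k₂)/(k₁ + k₂) = 0.1552; thus R = |r|² = 0.02409, T = 0.9759.

R = 0.0241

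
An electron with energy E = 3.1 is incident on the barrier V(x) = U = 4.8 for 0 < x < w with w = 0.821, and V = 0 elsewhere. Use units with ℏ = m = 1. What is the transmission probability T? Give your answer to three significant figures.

Since E < U the interior solution is evanescent with decay constant κ = √(2m(U − E))/ℏ = 1.844.
κw = 1.514, sinh(κw) = 2.162.
The exact tunnelling result is T⁻¹ = 1 + U² sinh²(κw) / [4E(U − E)] = 6.109, so T = 0.164.

T = 0.164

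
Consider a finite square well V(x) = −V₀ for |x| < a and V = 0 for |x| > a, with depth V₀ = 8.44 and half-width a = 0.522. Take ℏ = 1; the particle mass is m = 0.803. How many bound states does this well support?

The dimensionless depth is z₀ = a√(2mV₀)/ℏ = 0.522 × √(13.55) = 1.922.
A new bound state (alternating even/odd) appears each time z₀ passes a multiple of π/2, so N = ⌊2z₀/π⌋ + 1 = ⌊1.223⌋ + 1 = 2.

N = 2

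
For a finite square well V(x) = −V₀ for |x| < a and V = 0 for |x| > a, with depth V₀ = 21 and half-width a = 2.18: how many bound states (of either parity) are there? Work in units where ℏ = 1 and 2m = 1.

Define the well-strength parameter z₀ = (a/ℏ)√(2mV₀) = 2.18 × √(2·0.5·21) = 9.990.
The even/odd transcendental equations gain one root per π/2 in z₀, giving N = 1 + ⌊2z₀/π⌋ = 1 + ⌊6.360⌋ = 7.

N = 7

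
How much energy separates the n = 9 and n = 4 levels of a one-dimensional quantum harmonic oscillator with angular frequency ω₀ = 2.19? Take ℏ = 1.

ΔE = 11.0

E_n = ℏω₀(n + ½), so ΔE = (9 − 4) ℏω₀ = 5 × 2.19 = 10.95.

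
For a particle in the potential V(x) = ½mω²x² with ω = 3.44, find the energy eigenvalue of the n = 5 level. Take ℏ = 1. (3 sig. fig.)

The oscillator eigenvalues are E_n = ℏω(n + ½), so E_5 = 3.44 × 5.5 = 18.92.

E = 18.9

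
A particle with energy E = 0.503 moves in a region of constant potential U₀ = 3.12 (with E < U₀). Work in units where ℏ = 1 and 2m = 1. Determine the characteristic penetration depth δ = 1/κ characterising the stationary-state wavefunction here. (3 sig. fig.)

Since E < U₀ the TISE in this region is ψ'' = κ²ψ with κ = √(2m(U₀ − E))/ℏ.
κ = √(2 × 0.5 × 2.617) = 1.618. The penetration depth is δ = 1/κ = 0.618.

δ = 0.618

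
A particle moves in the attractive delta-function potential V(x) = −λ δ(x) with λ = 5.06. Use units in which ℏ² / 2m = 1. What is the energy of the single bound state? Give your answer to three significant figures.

For x ≠ 0 the bound state is ψ ∝ e^{−κ|x|}; integrating the TISE across the delta gives the cusp condition 2κ = 2mλ/ℏ², so κ = 2.530.
Then E = −ℏ²κ²/(2m) = −mλ²/(2ℏ²) = -6.401.

E = -6.40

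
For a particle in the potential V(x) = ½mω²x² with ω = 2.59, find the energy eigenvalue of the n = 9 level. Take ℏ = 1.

The oscillator eigenvalues are E_n = ℏω(n + ½), so E_9 = 2.59 × 9.5 = 24.61.

E = 24.6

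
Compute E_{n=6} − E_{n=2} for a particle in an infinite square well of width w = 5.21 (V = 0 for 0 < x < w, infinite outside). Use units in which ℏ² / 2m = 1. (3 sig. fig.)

E_n = n²π²ℏ²/(2mw²), so ΔE = (6² − 2²) π²ℏ²/(2mw²).
ΔE = 32 × π² / (2 × 0.5 × 5.21²) = 11.64.

ΔE = 11.6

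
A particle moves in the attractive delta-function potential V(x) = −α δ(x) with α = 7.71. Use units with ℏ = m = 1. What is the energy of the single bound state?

The bound state is ψ(x) = √κ e^{−κ|x|}. The derivative jump ψ'(0⁺) − ψ'(0⁻) = −(2mα/ℏ²)ψ(0) fixes κ = mα/ℏ² = 7.710.
Then E = −ℏ²κ²/(2m) = −mα²/(2ℏ²) = -29.72.

E = -29.7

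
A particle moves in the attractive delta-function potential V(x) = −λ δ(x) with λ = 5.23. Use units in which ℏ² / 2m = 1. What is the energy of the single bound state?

The bound state is ψ(x) = √κ e^{−κ|x|}. The derivative jump ψ'(0⁺) − ψ'(0⁻) = −(2mλ/ℏ²)ψ(0) fixes κ = mλ/ℏ² = 2.615.
Then E = −ℏ²κ²/(2m) = −mλ²/(2ℏ²) = -6.838.

E = -6.84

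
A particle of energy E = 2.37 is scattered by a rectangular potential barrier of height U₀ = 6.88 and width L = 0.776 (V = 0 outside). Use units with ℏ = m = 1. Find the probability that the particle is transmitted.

E < U₀: inside the barrier ψ ∝ e^{±κx} with κ = √(2m(U₀ − E))/ℏ = 3.003.
κL = 2.331, sinh(κL) = 5.093.
Matching ψ, ψ′ at both faces gives T = [1 + U₀² sinh²(κL) / (4E(U₀ − E))]⁻¹ = 1/29.72 = 0.0336.

T = 0.0336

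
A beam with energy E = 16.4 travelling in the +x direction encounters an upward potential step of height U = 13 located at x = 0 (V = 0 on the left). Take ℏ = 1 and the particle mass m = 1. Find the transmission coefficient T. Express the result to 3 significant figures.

T = 0.860

The wavenumbers are k₁ = √(2mE)/ℏ = 5.727 on the left and k₂ = √(2m(E − U))/ℏ = 2.608 on the right.
Matching ψ and ψ′ at x = 0 gives r = (k₁ − k₂)/(k₁ + k₂), so R = r² = 0.1401 and T = 1 − R = 0.8599.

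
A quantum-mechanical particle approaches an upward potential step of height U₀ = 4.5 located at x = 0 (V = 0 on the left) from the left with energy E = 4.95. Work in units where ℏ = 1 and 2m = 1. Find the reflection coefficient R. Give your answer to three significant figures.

The wavenumbers are k₁ = √(2mE)/ℏ = 2.225 on the left and k₂ = √(2m(E − U₀))/ℏ = 0.6708 on the right.
Continuity of ψ and ψ′ at the step yields the reflection amplitude r = (k₁ − k₂)/(k₁ + k₂) = 0.5367; thus R = |r|² = 0.2880, T = 0.7120.

R = 0.288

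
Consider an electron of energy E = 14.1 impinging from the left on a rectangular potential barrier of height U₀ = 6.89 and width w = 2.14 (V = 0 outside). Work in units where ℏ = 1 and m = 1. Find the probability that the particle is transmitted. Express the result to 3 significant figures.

T = 0.902

Above the barrier the interior wavenumber is k₂ = √(2m(E − U₀))/ℏ = 3.797, giving phase k₂w = 8.126.
T = [1 + U₀² sin²(k₂w) / (4E(E − U₀))]⁻¹ = 1/1.108 = 0.902.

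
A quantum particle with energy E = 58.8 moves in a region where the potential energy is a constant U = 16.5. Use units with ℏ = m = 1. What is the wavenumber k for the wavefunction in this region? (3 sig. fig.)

With E > U the solution is oscillatory, ψ ∝ e^{±ikx} with k = √(2m(E − U))/ℏ.
k = √(2 × 1 × 42.3) = 9.198.

k = 9.20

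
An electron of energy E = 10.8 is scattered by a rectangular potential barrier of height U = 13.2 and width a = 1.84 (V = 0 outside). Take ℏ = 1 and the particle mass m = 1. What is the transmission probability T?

Since E < U the interior solution is evanescent with decay constant κ = √(2m(U − E))/ℏ = 2.191.
κa = 4.031, sinh(κa) = 28.16.
Matching ψ, ψ′ at both faces gives T = [1 + U² sinh²(κa) / (4E(U − E))]⁻¹ = 1/1333 = 0.000750.

T = 0.000750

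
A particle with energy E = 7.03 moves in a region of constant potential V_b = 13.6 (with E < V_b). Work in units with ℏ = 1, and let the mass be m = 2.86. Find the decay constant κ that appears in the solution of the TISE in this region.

κ = 6.13

Since E < V_b the TISE in this region is ψ'' = κ²ψ with κ = √(2m(V_b − E))/ℏ.
κ = √(2 × 2.86 × 6.57) = 6.130.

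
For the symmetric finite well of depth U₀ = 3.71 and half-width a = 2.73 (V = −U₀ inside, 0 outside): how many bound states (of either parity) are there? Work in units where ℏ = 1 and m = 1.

Define the well-strength parameter z₀ = (a/ℏ)√(2mU₀) = 2.73 × √(2·1·3.71) = 7.436.
A new bound state (alternating even/odd) appears each time z₀ passes a multiple of π/2, so N = ⌊2z₀/π⌋ + 1 = ⌊4.734⌋ + 1 = 5.

N = 5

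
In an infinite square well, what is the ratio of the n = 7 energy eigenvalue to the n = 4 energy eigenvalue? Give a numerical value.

Since E_n ∝ n², the ratio is (7/4)² = 3.0625.

3.0625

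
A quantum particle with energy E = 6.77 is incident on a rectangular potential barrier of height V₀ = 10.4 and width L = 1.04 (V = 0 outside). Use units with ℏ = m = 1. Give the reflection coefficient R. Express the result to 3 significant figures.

E < V₀: inside the barrier ψ ∝ e^{±κx} with κ = √(2m(V₀ − E))/ℏ = 2.694.
κL = 2.802, sinh(κL) = 8.210.
The exact tunnelling result is T⁻¹ = 1 + V₀² sinh²(κL) / [4E(V₀ − E)] = 75.17, so T = 0.0133.
R = 1 − T = 0.987.

R = 0.987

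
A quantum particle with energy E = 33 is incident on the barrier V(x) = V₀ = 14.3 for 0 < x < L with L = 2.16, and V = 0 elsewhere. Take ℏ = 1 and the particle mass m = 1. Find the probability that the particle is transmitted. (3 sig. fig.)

E > V₀: inside the barrier k₂ = √(2m(E − V₀))/ℏ = 6.116, k₂L = 13.21.
Matching at both interfaces gives T⁻¹ = 1 + V₀² sin²(k₂L) / [4E(E − V₀)] = 1.030, hence T = 0.971.

T = 0.971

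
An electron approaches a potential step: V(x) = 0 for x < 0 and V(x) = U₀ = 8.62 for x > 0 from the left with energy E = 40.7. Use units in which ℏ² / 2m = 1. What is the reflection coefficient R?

The wavenumbers are k₁ = √(2mE)/ℏ = 6.380 on the left and k₂ = √(2m(E − U₀))/ℏ = 5.664 on the right.
Continuity of ψ and ψ′ at the step yields the reflection amplitude r = (k₁ − k₂)/(k₁ + k₂) = 0.05943; thus R = |r|² = 0.003532, T = 0.9965.

R = 0.00353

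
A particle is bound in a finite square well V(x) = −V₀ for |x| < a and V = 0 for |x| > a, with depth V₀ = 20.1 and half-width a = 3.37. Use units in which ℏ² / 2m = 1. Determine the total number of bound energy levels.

N = 10

The dimensionless depth is z₀ = a√(2mV₀)/ℏ = 3.37 × √(20.10) = 15.11.
A new bound state (alternating even/odd) appears each time z₀ passes a multiple of π/2, so N = ⌊2z₀/π⌋ + 1 = ⌊9.619⌋ + 1 = 10.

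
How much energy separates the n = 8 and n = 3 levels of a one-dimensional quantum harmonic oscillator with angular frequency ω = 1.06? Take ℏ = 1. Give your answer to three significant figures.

ΔE = 5.30

E_n = ℏω(n + ½), so ΔE = (8 − 3) ℏω = 5 × 1.06 = 5.300.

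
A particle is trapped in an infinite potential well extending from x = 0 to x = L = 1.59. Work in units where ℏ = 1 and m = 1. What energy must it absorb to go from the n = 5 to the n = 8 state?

E_n = n²π²ℏ²/(2mL²), so ΔE = (8² − 5²) π²ℏ²/(2mL²).
ΔE = 39 × π² / (2 × 1 × 1.59²) = 76.13.

ΔE = 76.1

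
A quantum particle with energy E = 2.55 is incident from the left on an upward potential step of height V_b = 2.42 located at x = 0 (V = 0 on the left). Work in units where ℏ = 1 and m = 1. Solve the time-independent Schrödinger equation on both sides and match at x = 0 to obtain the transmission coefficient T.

The wavenumbers are k₁ = √(2mE)/ℏ = 2.258 on the left and k₂ = √(2m(E − V_b))/ℏ = 0.5099 on the right.
Continuity of ψ and ψ′ at the step yields the reflection amplitude r = (k₁ − k₂)/(k₁ + k₂) = 0.6316; thus R = |r|² = 0.3989, T = 0.6011.

T = 0.601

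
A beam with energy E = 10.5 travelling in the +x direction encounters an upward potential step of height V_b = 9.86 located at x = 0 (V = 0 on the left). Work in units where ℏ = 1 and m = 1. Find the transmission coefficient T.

T = 0.635

On each side the TISE gives plane waves with k = √(2m(E − V))/ℏ: k₁ = √(2·1·10.5) = 4.583, k₂ = √(2·1·0.64) = 1.131.
Matching ψ and ψ′ at x = 0 gives r = (k₁ − k₂)/(k₁ + k₂), so R = r² = 0.3648 and T = 1 − R = 0.6352.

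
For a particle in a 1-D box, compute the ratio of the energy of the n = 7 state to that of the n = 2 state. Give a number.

12.25

E_n = n²π²ℏ²/(2mL²) so the ratio is n₂²/n₁² = 49/4 = 12.25.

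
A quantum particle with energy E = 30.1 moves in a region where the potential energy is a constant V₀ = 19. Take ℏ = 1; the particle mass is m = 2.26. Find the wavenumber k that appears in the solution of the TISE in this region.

k = 7.08

With E > V₀ the solution is oscillatory, ψ ∝ e^{±ikx} with k = √(2m(E − V₀))/ℏ.
k = √(2 × 2.26 × 11.1) = 7.083.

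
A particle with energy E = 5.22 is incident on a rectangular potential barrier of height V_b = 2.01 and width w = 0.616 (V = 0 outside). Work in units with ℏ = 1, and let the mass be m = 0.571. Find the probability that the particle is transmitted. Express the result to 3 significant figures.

E > V_b: inside the barrier k₂ = √(2m(E − V_b))/ℏ = 1.915, k₂w = 1.179.
Matching at both interfaces gives T⁻¹ = 1 + V_b² sin²(k₂w) / [4E(E − V_b)] = 1.052, hence T = 0.951.

T = 0.951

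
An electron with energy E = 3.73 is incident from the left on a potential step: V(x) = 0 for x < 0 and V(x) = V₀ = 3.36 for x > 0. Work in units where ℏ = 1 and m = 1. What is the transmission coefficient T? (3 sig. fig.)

T = 0.729

The wavenumbers are k₁ = √(2mE)/ℏ = 2.731 on the left and k₂ = √(2m(E − V₀))/ℏ = 0.8602 on the right.
Continuity of ψ and ψ′ at the step yields the reflection amplitude r = (k₁ − k₂)/(k₁ + k₂) = 0.5210; thus R = |r|² = 0.2714, T = 0.7286.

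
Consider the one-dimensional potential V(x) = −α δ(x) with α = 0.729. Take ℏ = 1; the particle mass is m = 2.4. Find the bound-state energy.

E = -0.638

The bound state is ψ(x) = √κ e^{−κ|x|}. The derivative jump ψ'(0⁺) − ψ'(0⁻) = −(2mα/ℏ²)ψ(0) fixes κ = mα/ℏ² = 1.750.
Then E = −ℏ²κ²/(2m) = −mα²/(2ℏ²) = -0.6377.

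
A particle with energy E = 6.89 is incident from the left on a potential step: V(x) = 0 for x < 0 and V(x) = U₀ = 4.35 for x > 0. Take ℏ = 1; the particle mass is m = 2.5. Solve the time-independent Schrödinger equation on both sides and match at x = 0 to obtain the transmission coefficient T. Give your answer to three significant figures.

T = 0.940

The wavenumbers are k₁ = √(2mE)/ℏ = 5.869 on the left and k₂ = √(2m(E − U₀))/ℏ = 3.564 on the right.
Matching ψ and ψ′ at x = 0 gives r = (k₁ − k₂)/(k₁ + k₂), so R = r² = 0.05974 and T = 1 − R = 0.9403.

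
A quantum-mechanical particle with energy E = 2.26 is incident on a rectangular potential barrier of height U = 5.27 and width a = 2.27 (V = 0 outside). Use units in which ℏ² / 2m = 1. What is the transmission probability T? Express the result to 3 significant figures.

T = 0.00149

Since E < U the interior solution is evanescent with decay constant κ = √(2m(U − E))/ℏ = 1.735.
κa = 3.938, sinh(κa) = 25.66.
The exact tunnelling result is T⁻¹ = 1 + U² sinh²(κa) / [4E(U − E)] = 672.8, so T = 0.00149.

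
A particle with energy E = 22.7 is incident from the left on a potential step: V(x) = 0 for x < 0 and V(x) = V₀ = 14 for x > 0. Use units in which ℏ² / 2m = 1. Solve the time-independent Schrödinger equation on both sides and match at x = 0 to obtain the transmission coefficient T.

On each side the TISE gives plane waves with k = √(2m(E − V))/ℏ: k₁ = √(2·½·22.7) = 4.764, k₂ = √(2·½·8.7) = 2.950.
Continuity of ψ and ψ′ at the step yields the reflection amplitude r = (k₁ − k₂)/(k₁ + k₂) = 0.2353; thus R = |r|² = 0.05535, T = 0.9446.

T = 0.945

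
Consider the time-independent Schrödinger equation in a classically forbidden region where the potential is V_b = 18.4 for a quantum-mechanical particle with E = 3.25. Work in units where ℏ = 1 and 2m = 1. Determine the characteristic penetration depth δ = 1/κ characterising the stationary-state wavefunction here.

δ = 0.257

Since E < V_b the TISE in this region is ψ'' = κ²ψ with κ = √(2m(V_b − E))/ℏ.
κ = √(2 × 0.5 × 15.15) = 3.892. The penetration depth is δ = 1/κ = 0.257.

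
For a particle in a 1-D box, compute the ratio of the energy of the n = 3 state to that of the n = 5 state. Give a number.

E_n = n²π²ℏ²/(2mL²) so the ratio is n₂²/n₁² = 9/25 = 0.36.

0.36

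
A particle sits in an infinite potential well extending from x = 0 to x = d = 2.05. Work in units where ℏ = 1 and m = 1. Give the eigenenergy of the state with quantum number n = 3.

E = 10.6

Requiring ψ(0) = ψ(d) = 0 quantises k = nπ/d, hence E_n = ℏ²k²/2m = n²π²ℏ²/(2md²).
E_3 = 3² × π² / (2 × 1 × 2.05²) = 10.57.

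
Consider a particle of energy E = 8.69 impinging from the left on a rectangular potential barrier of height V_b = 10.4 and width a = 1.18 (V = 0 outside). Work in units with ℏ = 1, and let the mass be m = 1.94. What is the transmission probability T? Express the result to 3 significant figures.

T = 0.00503

Since E < V_b the interior solution is evanescent with decay constant κ = √(2m(V_b − E))/ℏ = 2.576.
κa = 3.039, sinh(κa) = 10.42.
The exact tunnelling result is T⁻¹ = 1 + V_b² sinh²(κa) / [4E(V_b − E)] = 198.7, so T = 0.00503.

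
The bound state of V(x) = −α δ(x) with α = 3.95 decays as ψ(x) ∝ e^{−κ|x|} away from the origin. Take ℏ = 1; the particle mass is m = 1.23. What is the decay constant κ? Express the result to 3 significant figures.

Integrating the TISE across x = 0 gives the cusp condition ψ'(0⁺) − ψ'(0⁻) = −(2mα/ℏ²)ψ(0).
With ψ ∝ e^{−κ|x|} this yields −2κ = −2mα/ℏ², so κ = mα/ℏ² = 4.859.

κ = 4.86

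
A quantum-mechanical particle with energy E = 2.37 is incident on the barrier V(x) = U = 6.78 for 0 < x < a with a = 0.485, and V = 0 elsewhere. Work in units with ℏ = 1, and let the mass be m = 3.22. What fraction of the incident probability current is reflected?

E < U: inside the barrier ψ ∝ e^{±κx} with κ = √(2m(U − E))/ℏ = 5.329.
κa = 2.585, sinh(κa) = 6.592.
Matching ψ, ψ′ at both faces gives T = [1 + U² sinh²(κa) / (4E(U − E))]⁻¹ = 1/48.78 = 0.0205.
R = 1 − T = 0.979.

R = 0.979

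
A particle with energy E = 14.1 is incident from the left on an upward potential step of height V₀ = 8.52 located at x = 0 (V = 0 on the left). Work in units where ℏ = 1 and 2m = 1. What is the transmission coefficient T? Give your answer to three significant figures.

T = 0.948

The wavenumbers are k₁ = √(2mE)/ℏ = 3.755 on the left and k₂ = √(2m(E − V₀))/ℏ = 2.362 on the right.
Matching ψ and ψ′ at x = 0 gives r = (k₁ − k₂)/(k₁ + k₂), so R = r² = 0.05184 and T = 1 − R = 0.9482.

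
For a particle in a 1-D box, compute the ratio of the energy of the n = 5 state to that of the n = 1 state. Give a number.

25

Since E_n ∝ n², the ratio is (5/1)² = 25.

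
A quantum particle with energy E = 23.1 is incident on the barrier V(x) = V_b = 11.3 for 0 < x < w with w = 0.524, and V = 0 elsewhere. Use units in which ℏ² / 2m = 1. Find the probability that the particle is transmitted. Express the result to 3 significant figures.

E > V_b: inside the barrier k₂ = √(2m(E − V_b))/ℏ = 3.435, k₂w = 1.800.
Matching at both interfaces gives T⁻¹ = 1 + V_b² sin²(k₂w) / [4E(E − V_b)] = 1.111, hence T = 0.900.

T = 0.900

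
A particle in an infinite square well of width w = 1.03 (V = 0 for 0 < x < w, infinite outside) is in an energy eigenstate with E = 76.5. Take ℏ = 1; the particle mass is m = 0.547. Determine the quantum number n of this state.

From E_n = n²π²ℏ²/(2mw²) invert to n = √(2mw²E)/(πℏ).
n = (1.03/π) × √(2 × 0.547 × 76.5) = 2.999 → n = 3.

n = 3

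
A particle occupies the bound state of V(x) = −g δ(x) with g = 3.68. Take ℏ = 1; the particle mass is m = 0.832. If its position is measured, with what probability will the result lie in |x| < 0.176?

P = 0.660

The normalised bound state is ψ = √κ e^{−κ|x|} with κ = mg/ℏ² = 3.062.
P(|x| < d) = ∫_{−d}^{d} κ e^{−2κ|x|} dx = 1 − e^{−2κd} = 1 − e^{−1.078} = 0.6596.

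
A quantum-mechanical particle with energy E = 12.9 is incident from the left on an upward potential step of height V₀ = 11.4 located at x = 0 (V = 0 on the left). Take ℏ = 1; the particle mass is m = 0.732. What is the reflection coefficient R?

R = 0.242

On each side the TISE gives plane waves with k = √(2m(E − V))/ℏ: k₁ = √(2·0.732·12.9) = 4.346, k₂ = √(2·0.732·1.5) = 1.482.
Matching ψ and ψ′ at x = 0 gives r = (k₁ − k₂)/(k₁ + k₂), so R = r² = 0.2415 and T = 1 − R = 0.7585.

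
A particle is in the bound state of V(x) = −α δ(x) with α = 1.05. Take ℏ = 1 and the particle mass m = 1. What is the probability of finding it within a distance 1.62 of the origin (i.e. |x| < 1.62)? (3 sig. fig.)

The normalised bound state is ψ = √κ e^{−κ|x|} with κ = mα/ℏ² = 1.050.
P(|x| < d) = ∫_{−d}^{d} κ e^{−2κ|x|} dx = 1 − e^{−2κd} = 1 − e^{−3.402} = 0.9667.

P = 0.967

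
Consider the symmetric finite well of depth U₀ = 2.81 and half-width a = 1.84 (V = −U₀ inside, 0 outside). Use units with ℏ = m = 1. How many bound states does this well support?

N = 3

Define the well-strength parameter z₀ = (a/ℏ)√(2mU₀) = 1.84 × √(2·1·2.81) = 4.362.
A new bound state (alternating even/odd) appears each time z₀ passes a multiple of π/2, so N = ⌊2z₀/π⌋ + 1 = ⌊2.777⌋ + 1 = 3.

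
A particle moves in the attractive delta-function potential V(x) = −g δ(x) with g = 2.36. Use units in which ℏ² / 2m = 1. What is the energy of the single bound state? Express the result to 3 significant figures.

For x ≠ 0 the bound state is ψ ∝ e^{−κ|x|}; integrating the TISE across the delta gives the cusp condition 2κ = 2mg/ℏ², so κ = 1.180.
Then E = −ℏ²κ²/(2m) = −mg²/(2ℏ²) = -1.392.

E = -1.39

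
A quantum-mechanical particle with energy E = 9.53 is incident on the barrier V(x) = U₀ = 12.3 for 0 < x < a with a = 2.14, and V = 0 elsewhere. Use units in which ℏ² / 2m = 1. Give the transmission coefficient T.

T = 0.00225

E < U₀: inside the barrier ψ ∝ e^{±κx} with κ = √(2m(U₀ − E))/ℏ = 1.664.
κa = 3.562, sinh(κa) = 17.60.
The exact tunnelling result is T⁻¹ = 1 + U₀² sinh²(κa) / [4E(U₀ − E)] = 444.7, so T = 0.00225.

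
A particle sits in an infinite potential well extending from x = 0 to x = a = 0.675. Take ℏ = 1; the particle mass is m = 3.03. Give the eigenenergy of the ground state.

Requiring ψ(0) = ψ(a) = 0 quantises k = nπ/a, hence E_n = ℏ²k²/2m = n²π²ℏ²/(2ma²).
E_1 = 1² × π² / (2 × 3.03 × 0.675²) = 3.575.

E = 3.57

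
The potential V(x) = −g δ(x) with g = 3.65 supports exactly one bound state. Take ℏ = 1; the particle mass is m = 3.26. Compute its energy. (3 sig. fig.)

E = -21.7

For x ≠ 0 the bound state is ψ ∝ e^{−κ|x|}; integrating the TISE across the delta gives the cusp condition 2κ = 2mg/ℏ², so κ = 11.90.
Then E = −ℏ²κ²/(2m) = −mg²/(2ℏ²) = -21.72.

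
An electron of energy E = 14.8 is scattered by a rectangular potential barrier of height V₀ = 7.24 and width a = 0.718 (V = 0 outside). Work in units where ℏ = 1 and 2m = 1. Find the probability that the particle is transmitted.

T = 0.910

Above the barrier the interior wavenumber is k₂ = √(2m(E − V₀))/ℏ = 2.750, giving phase k₂a = 1.974.
Matching at both interfaces gives T⁻¹ = 1 + V₀² sin²(k₂a) / [4E(E − V₀)] = 1.099, hence T = 0.910.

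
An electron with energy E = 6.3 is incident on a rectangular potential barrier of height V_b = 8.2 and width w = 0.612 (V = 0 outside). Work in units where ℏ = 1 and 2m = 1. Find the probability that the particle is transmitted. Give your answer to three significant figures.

Since E < V_b the interior solution is evanescent with decay constant κ = √(2m(V_b − E))/ℏ = 1.378.
κw = 0.8436, sinh(κw) = 0.9473.
The exact tunnelling result is T⁻¹ = 1 + V_b² sinh²(κw) / [4E(V_b − E)] = 2.260, so T = 0.442.

T = 0.442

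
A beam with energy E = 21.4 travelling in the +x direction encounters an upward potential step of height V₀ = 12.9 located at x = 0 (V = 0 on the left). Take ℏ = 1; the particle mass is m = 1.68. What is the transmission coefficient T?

The wavenumbers are k₁ = √(2mE)/ℏ = 8.480 on the left and k₂ = √(2m(E − V₀))/ℏ = 5.344 on the right.
Matching ψ and ψ′ at x = 0 gives r = (k₁ − k₂)/(k₁ + k₂), so R = r² = 0.05145 and T = 1 − R = 0.9486.

T = 0.949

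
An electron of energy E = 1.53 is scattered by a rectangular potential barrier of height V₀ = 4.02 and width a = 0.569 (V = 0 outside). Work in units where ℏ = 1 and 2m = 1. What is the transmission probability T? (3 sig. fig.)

E < V₀: inside the barrier ψ ∝ e^{±κx} with κ = √(2m(V₀ − E))/ℏ = 1.578.
κa = 0.8979, sinh(κa) = 1.023.
Matching ψ, ψ′ at both faces gives T = [1 + V₀² sinh²(κa) / (4E(V₀ − E))]⁻¹ = 1/2.111 = 0.474.

T = 0.474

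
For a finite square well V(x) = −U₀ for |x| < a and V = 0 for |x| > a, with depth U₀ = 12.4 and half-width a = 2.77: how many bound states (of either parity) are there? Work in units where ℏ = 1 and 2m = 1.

Define the well-strength parameter z₀ = (a/ℏ)√(2mU₀) = 2.77 × √(2·0.5·12.4) = 9.754.
A new bound state (alternating even/odd) appears each time z₀ passes a multiple of π/2, so N = ⌊2z₀/π⌋ + 1 = ⌊6.210⌋ + 1 = 7.

N = 7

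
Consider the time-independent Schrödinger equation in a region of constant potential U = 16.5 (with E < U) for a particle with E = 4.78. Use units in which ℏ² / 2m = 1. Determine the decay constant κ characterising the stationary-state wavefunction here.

Since E < U the TISE in this region is ψ'' = κ²ψ with κ = √(2m(U − E))/ℏ.
κ = √(2 × 0.5 × 11.72) = 3.423.

κ = 3.42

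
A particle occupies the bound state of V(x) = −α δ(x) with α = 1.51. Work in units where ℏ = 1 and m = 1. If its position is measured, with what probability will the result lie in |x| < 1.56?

The normalised bound state is ψ = √κ e^{−κ|x|} with κ = mα/ℏ² = 1.510.
P(|x| < d) = ∫_{−d}^{d} κ e^{−2κ|x|} dx = 1 − e^{−2κd} = 1 − e^{−4.711} = 0.9910.

P = 0.991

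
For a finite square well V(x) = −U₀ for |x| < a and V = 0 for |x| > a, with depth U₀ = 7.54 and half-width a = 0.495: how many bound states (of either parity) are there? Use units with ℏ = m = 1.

N = 2

Define the well-strength parameter z₀ = (a/ℏ)√(2mU₀) = 0.495 × √(2·1·7.54) = 1.922.
The even/odd transcendental equations gain one root per π/2 in z₀, giving N = 1 + ⌊2z₀/π⌋ = 1 + ⌊1.224⌋ = 2.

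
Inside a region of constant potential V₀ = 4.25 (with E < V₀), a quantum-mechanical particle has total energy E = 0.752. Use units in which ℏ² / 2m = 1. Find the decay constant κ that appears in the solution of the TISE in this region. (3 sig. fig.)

Since E < V₀ the TISE in this region is ψ'' = κ²ψ with κ = √(2m(V₀ − E))/ℏ.
κ = √(2 × 0.5 × 3.498) = 1.870.

κ = 1.87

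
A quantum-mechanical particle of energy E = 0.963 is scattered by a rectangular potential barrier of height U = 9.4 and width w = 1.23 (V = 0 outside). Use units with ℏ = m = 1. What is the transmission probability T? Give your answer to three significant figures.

T = 0.0000601

E < U: inside the barrier ψ ∝ e^{±κx} with κ = √(2m(U − E))/ℏ = 4.108.
κw = 5.053, sinh(κw) = 78.21.
Matching ψ, ψ′ at both faces gives T = [1 + U² sinh²(κw) / (4E(U − E))]⁻¹ = 1/16630 = 0.0000601.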